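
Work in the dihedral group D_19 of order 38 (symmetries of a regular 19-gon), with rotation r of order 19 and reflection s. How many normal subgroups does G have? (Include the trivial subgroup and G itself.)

3

G has 22 subgroups. Checking conjugation-invariance by order — order 1: 1/1 normal; order 2: 0/19 normal; order 19: 1/1 normal; order 38: 1/1 normal.
Total normal subgroups: 3.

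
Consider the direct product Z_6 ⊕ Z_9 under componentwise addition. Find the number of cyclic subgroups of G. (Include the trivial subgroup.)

A cyclic subgroup of order d is generated by each of its φ(d) elements of order d, so the cyclic subgroups of order d number (#elements of order d)/φ(d).
Cyclic subgroups by order — order 1: 1; order 2: 1; order 3: 4; order 6: 4; order 9: 3; order 18: 3.
Total: 16.

16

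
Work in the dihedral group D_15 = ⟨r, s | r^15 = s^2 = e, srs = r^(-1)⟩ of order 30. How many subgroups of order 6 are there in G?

|G| = 30 and 6 | 30, so subgroups of order 6 are possible by Lagrange.
The subgroups of order 6 are: {e, r^5, r^10, s, r^5s, r^10s}; {e, r^5, r^10, rs, r^6s, r^11s}; {e, r^5, r^10, r^2s, r^7s, r^12s}; {e, r^5, r^10, r^3s, r^8s, r^13s}; … (5 in all).
So G has 5 subgroups of order 6.

5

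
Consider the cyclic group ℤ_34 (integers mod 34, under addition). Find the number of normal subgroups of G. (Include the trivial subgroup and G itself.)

4

G is abelian, so every subgroup is normal.
G has 4 subgroups in total, hence 4 normal subgroups.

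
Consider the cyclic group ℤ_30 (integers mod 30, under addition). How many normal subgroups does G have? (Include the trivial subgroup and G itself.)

8

G is abelian, so every subgroup is normal.
G has 8 subgroups in total, hence 8 normal subgroups.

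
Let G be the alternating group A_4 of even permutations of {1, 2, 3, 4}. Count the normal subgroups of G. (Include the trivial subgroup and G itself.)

G has 10 subgroups. Checking conjugation-invariance by order — order 1: 1/1 normal; order 2: 0/3 normal; order 3: 0/4 normal; order 4: 1/1 normal; order 12: 1/1 normal.
Total normal subgroups: 3.

3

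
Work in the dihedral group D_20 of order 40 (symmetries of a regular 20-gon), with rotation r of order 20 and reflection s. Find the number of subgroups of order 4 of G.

|G| = 40 and 4 | 40, so subgroups of order 4 are possible by Lagrange.
The subgroups of order 4 are: {e, r^10, s, r^10s}; {e, r^10, rs, r^11s}; {e, r^10, r^2s, r^12s}; {e, r^10, r^3s, r^13s}; … (11 in all).
So G has 11 subgroups of order 4.

11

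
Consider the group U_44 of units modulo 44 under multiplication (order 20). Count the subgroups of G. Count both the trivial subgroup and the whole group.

|G| = 20, so by Lagrange every subgroup order divides 20. Divisors: 1, 2, 4, 5, 10, 20.
Subgroups by order — order 1: 1; order 2: 3; order 4: 1; order 5: 1; order 10: 3; order 20: 1.
Total: 1 + 3 + 1 + 1 + 3 + 1 = 10.

10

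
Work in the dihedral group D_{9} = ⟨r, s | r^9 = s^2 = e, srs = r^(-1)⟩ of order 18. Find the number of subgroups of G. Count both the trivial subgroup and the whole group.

|G| = 18, so by Lagrange every subgroup order divides 18. Divisors: 1, 2, 3, 6, 9, 18.
Subgroups by order — order 1: 1; order 2: 9; order 3: 1; order 6: 3; order 9: 1; order 18: 1.
Total: 1 + 9 + 1 + 3 + 1 + 1 = 16.

16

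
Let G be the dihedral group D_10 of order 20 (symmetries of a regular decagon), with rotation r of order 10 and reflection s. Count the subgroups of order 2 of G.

11

|G| = 20 and 2 | 20, so subgroups of order 2 are possible by Lagrange.
The subgroups of order 2 are: {e, r^2s}; {e, r^3s}; {e, r^4s}; {e, r^5}; … (11 in all).
So G has 11 subgroups of order 2.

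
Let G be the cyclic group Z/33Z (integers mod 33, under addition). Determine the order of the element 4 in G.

33

In Z/33Z, the order of an element a is n/gcd(a, n).
gcd(4, 33) = 1, so |⟨4⟩| = 33/1 = 33.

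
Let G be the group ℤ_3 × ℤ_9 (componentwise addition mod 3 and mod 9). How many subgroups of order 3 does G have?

4

|G| = 27 and 3 | 27, so subgroups of order 3 are possible by Lagrange.
The subgroups of order 3 are: {(0,0), (0,3), (0,6)}; {(0,0), (1,0), (2,0)}; {(0,0), (1,3), (2,6)}; {(0,0), (1,6), (2,3)}.
So G has 4 subgroups of order 3.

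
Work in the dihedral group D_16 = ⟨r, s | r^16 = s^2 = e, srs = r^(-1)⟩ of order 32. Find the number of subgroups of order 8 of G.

5

|G| = 32 and 8 | 32, so subgroups of order 8 are possible by Lagrange.
The subgroups of order 8 are: {e, r^2, r^4, r^6, r^8, r^10, r^12, r^14}; {e, r^4, r^8, r^12, r^2s, r^6s, r^10s, r^14s}; {e, r^4, r^8, r^12, r^3s, r^7s, r^11s, r^15s}; {e, r^4, r^8, r^12, s, r^4s, r^8s, r^12s}; … (5 in all).
So G has 5 subgroups of order 8.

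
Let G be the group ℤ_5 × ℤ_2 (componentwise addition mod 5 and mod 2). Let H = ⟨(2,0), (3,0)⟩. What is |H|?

5

|⟨(2,0)⟩| = 5 and |⟨(3,0)⟩| = 5, so |H| is a multiple of lcm(5, 5) = 5 and divides |G| = 10.
Closing under the operation: H = {(0,0), (1,0), (2,0), (3,0), (4,0)}, so |H| = 5.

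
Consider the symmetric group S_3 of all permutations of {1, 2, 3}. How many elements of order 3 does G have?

The elements of order 3 are: (1 2 3), (1 3 2).
That's 2.

2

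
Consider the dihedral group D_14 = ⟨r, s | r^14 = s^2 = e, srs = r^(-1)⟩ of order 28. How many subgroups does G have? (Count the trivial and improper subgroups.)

|G| = 28, so by Lagrange every subgroup order divides 28. Divisors: 1, 2, 4, 7, 14, 28.
Subgroups by order — order 1: 1; order 2: 15; order 4: 7; order 7: 1; order 14: 3; order 28: 1.
Total: 1 + 15 + 7 + 1 + 3 + 1 = 28.

28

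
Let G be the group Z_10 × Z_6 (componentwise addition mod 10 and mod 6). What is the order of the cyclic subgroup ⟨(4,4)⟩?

15

The order of (4,4) in Z_10 × Z_6 is lcm(ord(4) in Z_10, ord(4) in Z_6).
ord(4) = 5 and ord(4) = 3, so |⟨(4,4)⟩| = lcm(5, 3) = 15.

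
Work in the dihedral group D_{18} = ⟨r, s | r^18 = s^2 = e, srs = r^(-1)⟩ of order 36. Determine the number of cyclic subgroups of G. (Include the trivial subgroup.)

Each element a generates a cyclic subgroup ⟨a⟩; distinct elements may generate the same one (a cyclic group of order d has φ(d) generators).
Cyclic subgroups by order — order 1: 1; order 2: 19; order 3: 1; order 6: 1; order 9: 1; order 18: 1.
Total: 24.

24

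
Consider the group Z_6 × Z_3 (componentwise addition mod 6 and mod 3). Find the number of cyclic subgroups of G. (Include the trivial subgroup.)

10

A cyclic subgroup of order d is generated by each of its φ(d) elements of order d, so the cyclic subgroups of order d number (#elements of order d)/φ(d).
Cyclic subgroups by order — order 1: 1; order 2: 1; order 3: 4; order 6: 4.
Total: 10.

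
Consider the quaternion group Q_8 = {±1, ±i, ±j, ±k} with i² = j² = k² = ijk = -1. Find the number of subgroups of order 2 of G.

|G| = 8 and 2 | 8, so subgroups of order 2 are possible by Lagrange.
The subgroups of order 2 are: {1, -1}.
So G has 1 subgroup of order 2.

1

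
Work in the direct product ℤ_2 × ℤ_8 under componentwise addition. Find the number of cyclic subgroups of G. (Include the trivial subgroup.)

8

Each element a generates a cyclic subgroup ⟨a⟩; distinct elements may generate the same one (a cyclic group of order d has φ(d) generators).
Cyclic subgroups by order — order 1: 1; order 2: 3; order 4: 2; order 8: 2.
Total: 8.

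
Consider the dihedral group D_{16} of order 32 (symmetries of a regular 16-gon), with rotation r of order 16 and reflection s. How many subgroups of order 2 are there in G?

|G| = 32 and 2 | 32, so subgroups of order 2 are possible by Lagrange.
The subgroups of order 2 are: {e, r^10s}; {e, r^11s}; {e, r^12s}; {e, r^13s}; … (17 in all).
So G has 17 subgroups of order 2.

17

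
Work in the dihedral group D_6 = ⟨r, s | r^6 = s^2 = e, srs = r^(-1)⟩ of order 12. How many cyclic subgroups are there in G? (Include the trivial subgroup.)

A cyclic subgroup of order d is generated by each of its φ(d) elements of order d, so the cyclic subgroups of order d number (#elements of order d)/φ(d).
Cyclic subgroups by order — order 1: 1; order 2: 7; order 3: 1; order 6: 1.
Total: 10.

10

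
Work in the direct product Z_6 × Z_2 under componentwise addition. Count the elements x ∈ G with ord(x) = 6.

6

An element (a,b) has order lcm(ord(a), ord(b)); count pairs with lcm equal to 6.
Enumerating gives 6 such elements.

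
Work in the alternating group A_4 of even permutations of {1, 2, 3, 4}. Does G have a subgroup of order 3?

Yes

3 | 12. A subgroup of order 3 is {e, (1 2 3), (1 3 2)}.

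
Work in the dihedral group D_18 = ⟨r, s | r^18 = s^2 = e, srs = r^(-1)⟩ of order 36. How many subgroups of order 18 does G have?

|G| = 36 and 18 | 36, so subgroups of order 18 are possible by Lagrange.
The subgroups of order 18 are: {e, r, r^2, r^3, r^4, r^5, r^6, r^7, r^8, r^9, r^10, r^11, r^12, r^13, r^14, r^15, r^16, r^17}; {e, r^2, r^4, r^6, r^8, r^10, r^12, r^14, r^16, s, r^2s, r^4s, r^6s, r^8s, r^10s, r^12s, r^14s, r^16s}; {e, r^2, r^4, r^6, r^8, r^10, r^12, r^14, r^16, rs, r^3s, r^5s, r^7s, r^9s, r^11s, r^13s, r^15s, r^17s}.
So G has 3 subgroups of order 18.

3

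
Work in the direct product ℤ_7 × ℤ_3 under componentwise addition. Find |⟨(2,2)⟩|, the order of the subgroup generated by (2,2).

The order of (2,2) in Z_7 × Z_3 is lcm(ord(2) in Z_7, ord(2) in Z_3).
ord(2) = 7 and ord(2) = 3, so |⟨(2,2)⟩| = lcm(7, 3) = 21.

21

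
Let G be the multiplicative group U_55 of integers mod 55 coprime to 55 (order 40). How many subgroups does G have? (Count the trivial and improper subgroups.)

16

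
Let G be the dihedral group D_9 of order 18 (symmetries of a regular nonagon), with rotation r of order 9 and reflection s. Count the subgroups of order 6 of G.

3

|G| = 18 and 6 | 18, so subgroups of order 6 are possible by Lagrange.
The subgroups of order 6 are: {e, r^3, r^6, r^2s, r^5s, r^8s}; {e, r^3, r^6, s, r^3s, r^6s}; {e, r^3, r^6, rs, r^4s, r^7s}.
So G has 3 subgroups of order 6.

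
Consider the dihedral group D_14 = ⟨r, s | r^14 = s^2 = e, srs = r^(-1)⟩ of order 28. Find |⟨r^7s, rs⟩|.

14

|⟨r^7s⟩| = 2 and |⟨rs⟩| = 2, so |H| is a multiple of lcm(2, 2) = 2 and divides |G| = 28.
Closing under the operation: H = {e, r^2, r^4, r^6, r^8, r^10, r^12, rs, r^3s, r^5s, r^7s, r^9s, r^11s, r^13s}, so |H| = 14.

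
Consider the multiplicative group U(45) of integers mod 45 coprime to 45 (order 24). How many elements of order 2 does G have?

The elements of order 2 are: 19, 26, 44.
That's 3.

3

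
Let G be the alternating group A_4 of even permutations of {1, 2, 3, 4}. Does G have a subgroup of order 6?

No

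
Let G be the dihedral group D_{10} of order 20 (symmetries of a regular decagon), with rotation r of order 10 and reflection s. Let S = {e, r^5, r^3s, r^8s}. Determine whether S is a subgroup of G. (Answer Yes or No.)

Yes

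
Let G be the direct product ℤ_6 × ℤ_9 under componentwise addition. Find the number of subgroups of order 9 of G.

4

|G| = 54 and 9 | 54, so subgroups of order 9 are possible by Lagrange.
The subgroups of order 9 are: {(0,0), (0,1), (0,2), (0,3), (0,4), (0,5), (0,6), (0,7), (0,8)}; {(0,0), (0,3), (0,6), (2,0), (2,3), (2,6), (4,0), (4,3), (4,6)}; {(0,0), (0,3), (0,6), (2,1), (2,4), (2,7), (4,2), (4,5), (4,8)}; {(0,0), (0,3), (0,6), (2,2), (2,5), (2,8), (4,1), (4,4), (4,7)}.
So G has 4 subgroups of order 9.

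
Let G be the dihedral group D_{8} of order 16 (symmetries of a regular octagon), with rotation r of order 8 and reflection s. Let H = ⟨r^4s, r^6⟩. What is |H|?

8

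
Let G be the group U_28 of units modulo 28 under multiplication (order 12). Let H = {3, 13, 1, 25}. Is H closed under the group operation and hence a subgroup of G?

25 ∈ H but its inverse 9 ∉ H, so H is not a subgroup.

No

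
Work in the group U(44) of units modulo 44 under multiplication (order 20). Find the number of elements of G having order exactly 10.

12

Enumerating element orders in G gives 12 elements of order 10.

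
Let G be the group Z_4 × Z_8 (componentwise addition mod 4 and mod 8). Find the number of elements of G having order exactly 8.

16

An element (a,b) has order lcm(ord(a), ord(b)); count pairs with lcm equal to 8.
Enumerating gives 16 such elements.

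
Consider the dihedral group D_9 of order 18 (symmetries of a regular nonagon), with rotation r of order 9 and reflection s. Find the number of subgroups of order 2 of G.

|G| = 18 and 2 | 18, so subgroups of order 2 are possible by Lagrange.
The subgroups of order 2 are: {e, r^2s}; {e, r^3s}; {e, r^4s}; {e, r^5s}; … (9 in all).
So G has 9 subgroups of order 2.

9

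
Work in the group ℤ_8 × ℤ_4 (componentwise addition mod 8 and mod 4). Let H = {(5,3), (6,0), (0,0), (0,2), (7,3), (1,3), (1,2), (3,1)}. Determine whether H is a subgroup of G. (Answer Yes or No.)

No

(1,2) ∈ H but its inverse (7,2) ∉ H, so H is not a subgroup.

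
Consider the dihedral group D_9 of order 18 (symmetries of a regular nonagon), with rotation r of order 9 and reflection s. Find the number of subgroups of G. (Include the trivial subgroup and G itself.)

16

|G| = 18, so by Lagrange every subgroup order divides 18. Divisors: 1, 2, 3, 6, 9, 18.
Subgroups by order — order 1: 1; order 2: 9; order 3: 1; order 6: 3; order 9: 1; order 18: 1.
Total: 1 + 9 + 1 + 3 + 1 + 1 = 16.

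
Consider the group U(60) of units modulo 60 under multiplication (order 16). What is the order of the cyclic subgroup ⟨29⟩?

Compute successive powers of 29 mod 60: 29, 1; 29^2 ≡ 1 (mod 60).
So |⟨29⟩| = 2.

2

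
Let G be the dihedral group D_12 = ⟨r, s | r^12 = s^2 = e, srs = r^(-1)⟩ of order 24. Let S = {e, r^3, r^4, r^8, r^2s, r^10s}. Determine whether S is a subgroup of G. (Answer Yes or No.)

r^3 ∈ S but its inverse r^9 ∉ S, so S is not a subgroup.

No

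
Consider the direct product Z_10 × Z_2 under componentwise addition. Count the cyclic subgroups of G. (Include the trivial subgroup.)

8

Each element a generates a cyclic subgroup ⟨a⟩; distinct elements may generate the same one (a cyclic group of order d has φ(d) generators).
Cyclic subgroups by order — order 1: 1; order 2: 3; order 5: 1; order 10: 3.
Total: 8.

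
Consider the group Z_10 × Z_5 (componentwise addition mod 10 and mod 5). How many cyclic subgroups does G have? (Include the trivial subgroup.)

14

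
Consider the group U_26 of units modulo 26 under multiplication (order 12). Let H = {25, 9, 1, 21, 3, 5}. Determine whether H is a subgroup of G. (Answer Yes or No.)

No

Closure fails: 3 · 21 = 11 ∉ H. So H is not a subgroup.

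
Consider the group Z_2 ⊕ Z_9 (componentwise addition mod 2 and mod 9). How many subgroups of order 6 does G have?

1

|G| = 18 and 6 | 18, so subgroups of order 6 are possible by Lagrange.
The subgroups of order 6 are: {(0,0), (0,3), (0,6), (1,0), (1,3), (1,6)}.
So G has 1 subgroup of order 6.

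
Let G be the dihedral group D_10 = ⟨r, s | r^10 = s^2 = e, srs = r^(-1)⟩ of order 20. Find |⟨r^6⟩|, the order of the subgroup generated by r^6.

5

Computing powers of r^6: the smallest k with (r^6)^k = e is k = 5.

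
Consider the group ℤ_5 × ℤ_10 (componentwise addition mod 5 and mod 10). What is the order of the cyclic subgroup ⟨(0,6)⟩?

The order of (0,6) in Z_5 × Z_10 is lcm(ord(0) in Z_5, ord(6) in Z_10).
ord(0) = 1 and ord(6) = 5, so |⟨(0,6)⟩| = lcm(1, 5) = 5.

5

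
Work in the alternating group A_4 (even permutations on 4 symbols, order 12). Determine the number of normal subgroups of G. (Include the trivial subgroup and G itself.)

G has 10 subgroups. Checking conjugation-invariance by order — order 1: 1/1 normal; order 2: 0/3 normal; order 3: 0/4 normal; order 4: 1/1 normal; order 12: 1/1 normal.
Total normal subgroups: 3.

3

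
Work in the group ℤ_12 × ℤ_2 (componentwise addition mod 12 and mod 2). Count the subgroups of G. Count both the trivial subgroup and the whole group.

16

|G| = 24, so by Lagrange every subgroup order divides 24. Divisors: 1, 2, 3, 4, 6, 8, 12, 24.
Subgroups by order — order 1: 1; order 2: 3; order 3: 1; order 4: 3; order 6: 3; order 8: 1; order 12: 3; order 24: 1.
Total: 1 + 3 + 1 + 3 + 3 + 1 + 3 + 1 = 16.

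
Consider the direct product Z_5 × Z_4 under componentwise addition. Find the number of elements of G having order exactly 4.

An element (a,b) has order lcm(ord(a), ord(b)); count pairs with lcm equal to 4.
Enumerating gives 2 such elements.

2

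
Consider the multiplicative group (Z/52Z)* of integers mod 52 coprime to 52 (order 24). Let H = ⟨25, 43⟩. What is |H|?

12

|⟨25⟩| = 2 and |⟨43⟩| = 6, so |H| is a multiple of lcm(2, 6) = 6 and divides |G| = 24.
Closing under the operation: H = {1, 3, 9, 17, 23, 25, 27, 29, 35, 43, 49, 51}, so |H| = 12.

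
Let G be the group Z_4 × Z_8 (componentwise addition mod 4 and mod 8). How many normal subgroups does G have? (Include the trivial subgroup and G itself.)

G is abelian, so every subgroup is normal.
G has 22 subgroups in total, hence 22 normal subgroups.

22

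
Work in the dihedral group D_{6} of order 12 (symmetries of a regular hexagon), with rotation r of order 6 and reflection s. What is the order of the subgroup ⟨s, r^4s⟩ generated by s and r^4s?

6

|⟨s⟩| = 2 and |⟨r^4s⟩| = 2, so |H| is a multiple of lcm(2, 2) = 2 and divides |G| = 12.
Closing under the operation: H = {e, r^2, r^4, s, r^2s, r^4s}, so |H| = 6.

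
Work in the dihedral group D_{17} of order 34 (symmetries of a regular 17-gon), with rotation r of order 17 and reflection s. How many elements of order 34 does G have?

No element of G has order 34 (even though 34 | 34).

0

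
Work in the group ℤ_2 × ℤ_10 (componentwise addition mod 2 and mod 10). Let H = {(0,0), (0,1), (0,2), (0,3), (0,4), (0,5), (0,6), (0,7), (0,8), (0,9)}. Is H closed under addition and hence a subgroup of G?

Yes

|H| = 10 divides |G| = 20, consistent with Lagrange.
H contains the identity, every element's inverse is in H, and H is closed under +: it is a subgroup.
In fact H = ⟨(0,1)⟩.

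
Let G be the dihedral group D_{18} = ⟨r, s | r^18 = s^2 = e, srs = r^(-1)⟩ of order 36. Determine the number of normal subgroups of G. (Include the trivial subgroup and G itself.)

G has 45 subgroups. Checking conjugation-invariance by order — order 1: 1/1 normal; order 2: 1/19 normal; order 3: 1/1 normal; order 4: 0/9 normal; order 6: 1/7 normal; order 9: 1/1 normal; order 12: 0/3 normal; order 18: 3/3 normal; order 36: 1/1 normal.
Total normal subgroups: 9.

9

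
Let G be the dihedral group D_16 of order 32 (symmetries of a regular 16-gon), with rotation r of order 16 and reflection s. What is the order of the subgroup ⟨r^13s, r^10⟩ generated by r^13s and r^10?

16

|⟨r^13s⟩| = 2 and |⟨r^10⟩| = 8, so |H| is a multiple of lcm(2, 8) = 8 and divides |G| = 32.
Closing under the operation: H = {e, r^2, r^4, r^6, r^8, r^10, r^12, r^14, rs, r^3s, r^5s, r^7s, r^9s, r^11s, r^13s, r^15s}, so |H| = 16.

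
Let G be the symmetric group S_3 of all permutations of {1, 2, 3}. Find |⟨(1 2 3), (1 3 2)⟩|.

3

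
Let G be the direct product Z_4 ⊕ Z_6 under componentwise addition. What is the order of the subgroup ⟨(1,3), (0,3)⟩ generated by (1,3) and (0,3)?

|⟨(1,3)⟩| = 4 and |⟨(0,3)⟩| = 2, so |H| is a multiple of lcm(4, 2) = 4 and divides |G| = 24.
Closing under the operation: H = {(0,0), (0,3), (1,0), (1,3), (2,0), (2,3), (3,0), (3,3)}, so |H| = 8.

8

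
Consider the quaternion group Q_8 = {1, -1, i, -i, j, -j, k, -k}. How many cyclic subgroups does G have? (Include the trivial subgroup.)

5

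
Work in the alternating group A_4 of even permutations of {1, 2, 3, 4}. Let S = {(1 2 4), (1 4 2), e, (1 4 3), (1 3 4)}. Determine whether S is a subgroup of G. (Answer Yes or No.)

No

|S| = 5 does not divide |G| = 12, so by Lagrange S is not a subgroup.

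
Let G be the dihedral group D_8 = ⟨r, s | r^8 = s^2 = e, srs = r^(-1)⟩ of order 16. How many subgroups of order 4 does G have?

|G| = 16 and 4 | 16, so subgroups of order 4 are possible by Lagrange.
The subgroups of order 4 are: {e, r^2, r^4, r^6}; {e, r^4, r^2s, r^6s}; {e, r^4, r^3s, r^7s}; {e, r^4, s, r^4s}; … (5 in all).
So G has 5 subgroups of order 4.

5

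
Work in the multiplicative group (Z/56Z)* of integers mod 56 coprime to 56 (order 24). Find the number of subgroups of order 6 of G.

7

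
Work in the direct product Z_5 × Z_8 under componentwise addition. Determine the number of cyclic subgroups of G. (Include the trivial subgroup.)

8

Group the elements of G by the cyclic subgroup they generate; each cyclic subgroup of order d accounts for φ(d) elements.
Cyclic subgroups by order — order 1: 1; order 2: 1; order 4: 1; order 5: 1; order 8: 1; order 10: 1; order 20: 1; order 40: 1.
Total: 8.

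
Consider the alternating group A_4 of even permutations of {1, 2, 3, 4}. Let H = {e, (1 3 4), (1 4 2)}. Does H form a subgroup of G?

No

(1 3 4) ∈ H but its inverse (1 4 3) ∉ H, so H is not a subgroup.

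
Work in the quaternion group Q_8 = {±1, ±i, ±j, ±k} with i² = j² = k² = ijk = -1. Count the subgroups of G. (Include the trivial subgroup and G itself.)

6

|G| = 8, so by Lagrange every subgroup order divides 8. Divisors: 1, 2, 4, 8.
Subgroups by order — order 1: 1; order 2: 1; order 4: 3; order 8: 1.
Total: 1 + 1 + 3 + 1 = 6.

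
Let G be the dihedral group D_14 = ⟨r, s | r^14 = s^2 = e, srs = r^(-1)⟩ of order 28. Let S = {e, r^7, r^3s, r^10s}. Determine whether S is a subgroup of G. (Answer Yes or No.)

Yes

|S| = 4 divides |G| = 28, consistent with Lagrange.
S contains the identity, every element's inverse is in S, and S is closed under ·: it is a subgroup.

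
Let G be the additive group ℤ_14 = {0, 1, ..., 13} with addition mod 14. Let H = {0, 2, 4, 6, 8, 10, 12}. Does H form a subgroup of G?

Yes

|H| = 7 divides |G| = 14, consistent with Lagrange.
H contains the identity, every element's inverse is in H, and H is closed under +: it is a subgroup.
In fact H = ⟨2⟩.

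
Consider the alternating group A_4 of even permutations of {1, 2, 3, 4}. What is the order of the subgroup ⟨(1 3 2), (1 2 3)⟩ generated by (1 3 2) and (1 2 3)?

|⟨(1 3 2)⟩| = 3 and |⟨(1 2 3)⟩| = 3, so |H| is a multiple of lcm(3, 3) = 3 and divides |G| = 12.
Closing under the operation: H = {e, (1 2 3), (1 3 2)}, so |H| = 3.

3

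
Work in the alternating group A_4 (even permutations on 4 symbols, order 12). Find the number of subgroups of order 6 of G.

0

|G| = 12 and 6 | 12, so subgroups of order 6 are possible by Lagrange.
Checking all subgroups of G, none has order 6.
So G has 0 subgroups of order 6.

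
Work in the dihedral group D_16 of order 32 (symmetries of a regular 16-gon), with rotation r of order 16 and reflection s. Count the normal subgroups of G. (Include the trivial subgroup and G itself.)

8

G has 36 subgroups. Checking conjugation-invariance by order — order 1: 1/1 normal; order 2: 1/17 normal; order 4: 1/9 normal; order 8: 1/5 normal; order 16: 3/3 normal; order 32: 1/1 normal.
Total normal subgroups: 8.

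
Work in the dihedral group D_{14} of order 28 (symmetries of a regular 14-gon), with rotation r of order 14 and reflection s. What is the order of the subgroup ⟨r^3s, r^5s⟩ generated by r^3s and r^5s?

|⟨r^3s⟩| = 2 and |⟨r^5s⟩| = 2, so |H| is a multiple of lcm(2, 2) = 2 and divides |G| = 28.
Closing under the operation: H = {e, r^2, r^4, r^6, r^8, r^10, r^12, rs, r^3s, r^5s, r^7s, r^9s, r^11s, r^13s}, so |H| = 14.

14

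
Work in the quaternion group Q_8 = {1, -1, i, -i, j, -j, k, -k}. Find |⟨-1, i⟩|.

4

|⟨-1⟩| = 2 and |⟨i⟩| = 4, so |H| is a multiple of lcm(2, 4) = 4 and divides |G| = 8.
Closing under the operation: H = {1, -1, i, -i}, so |H| = 4.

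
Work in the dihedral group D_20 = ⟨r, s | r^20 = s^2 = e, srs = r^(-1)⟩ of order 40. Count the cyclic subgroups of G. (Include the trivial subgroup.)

A cyclic subgroup of order d is generated by each of its φ(d) elements of order d, so the cyclic subgroups of order d number (#elements of order d)/φ(d).
Cyclic subgroups by order — order 1: 1; order 2: 21; order 4: 1; order 5: 1; order 10: 1; order 20: 1.
Total: 26.

26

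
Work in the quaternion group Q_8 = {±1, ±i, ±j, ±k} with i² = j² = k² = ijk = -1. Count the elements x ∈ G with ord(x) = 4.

The elements of order 4 are: i, -i, j, -j, k, -k.
That's 6.

6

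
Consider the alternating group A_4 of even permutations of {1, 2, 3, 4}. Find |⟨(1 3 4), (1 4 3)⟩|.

3

|⟨(1 3 4)⟩| = 3 and |⟨(1 4 3)⟩| = 3, so |H| is a multiple of lcm(3, 3) = 3 and divides |G| = 12.
Closing under the operation: H = {e, (1 3 4), (1 4 3)}, so |H| = 3.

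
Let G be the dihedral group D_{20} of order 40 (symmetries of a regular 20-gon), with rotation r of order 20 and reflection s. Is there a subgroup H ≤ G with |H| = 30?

30 does not divide |G| = 40, so by Lagrange no subgroup of order 30 exists.

No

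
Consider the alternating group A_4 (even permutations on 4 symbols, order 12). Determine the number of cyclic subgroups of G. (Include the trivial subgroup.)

8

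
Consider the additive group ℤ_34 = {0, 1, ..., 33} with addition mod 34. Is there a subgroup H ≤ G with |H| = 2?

Yes

2 | 34. A subgroup of order 2 is {0, 17}.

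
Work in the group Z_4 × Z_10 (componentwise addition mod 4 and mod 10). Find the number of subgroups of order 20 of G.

3

|G| = 40 and 20 | 40, so subgroups of order 20 are possible by Lagrange.
The subgroups of order 20 are: {(0,0), (0,1), (0,2), (0,3), (0,4), (0,5), (0,6), (0,7), (0,8), (0,9), (2,0), (2,1), (2,2), (2,3), (2,4), (2,5), (2,6), (2,7), (2,8), (2,9)}; {(0,0), (0,2), (0,4), (0,6), (0,8), (1,0), (1,2), (1,4), (1,6), (1,8), (2,0), (2,2), (2,4), (2,6), (2,8), (3,0), (3,2), (3,4), (3,6), (3,8)}; {(0,0), (0,2), (0,4), (0,6), (0,8), (1,1), (1,3), (1,5), (1,7), (1,9), (2,0), (2,2), (2,4), (2,6), (2,8), (3,1), (3,3), (3,5), (3,7), (3,9)}.
So G has 3 subgroups of order 20.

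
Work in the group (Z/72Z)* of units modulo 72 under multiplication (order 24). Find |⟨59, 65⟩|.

|⟨59⟩| = 6 and |⟨65⟩| = 6, so |H| is a multiple of lcm(6, 6) = 6 and divides |G| = 24.
Closing under the operation: H = {1, 11, 17, 19, 25, 35, 41, 43, 49, 59, 65, 67}, so |H| = 12.

12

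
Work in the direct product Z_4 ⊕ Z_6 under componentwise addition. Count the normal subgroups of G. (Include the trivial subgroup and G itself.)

G is abelian, so every subgroup is normal.
G has 16 subgroups in total, hence 16 normal subgroups.

16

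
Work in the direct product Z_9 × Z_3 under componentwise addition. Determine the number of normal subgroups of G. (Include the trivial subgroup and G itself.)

G is abelian, so every subgroup is normal.
G has 10 subgroups in total, hence 10 normal subgroups.

10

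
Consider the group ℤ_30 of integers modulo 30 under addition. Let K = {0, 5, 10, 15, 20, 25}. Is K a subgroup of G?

|K| = 6 divides |G| = 30, consistent with Lagrange.
K contains the identity, every element's inverse is in K, and K is closed under +: it is a subgroup.
In fact K = ⟨5⟩.

Yes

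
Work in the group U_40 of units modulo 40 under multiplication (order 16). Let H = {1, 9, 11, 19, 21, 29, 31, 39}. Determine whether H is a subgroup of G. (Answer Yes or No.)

Yes

|H| = 8 divides |G| = 16, consistent with Lagrange.
H contains the identity, every element's inverse is in H, and H is closed under ·: it is a subgroup.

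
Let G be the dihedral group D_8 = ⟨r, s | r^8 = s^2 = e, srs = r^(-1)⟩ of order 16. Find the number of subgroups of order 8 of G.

|G| = 16 and 8 | 16, so subgroups of order 8 are possible by Lagrange.
The subgroups of order 8 are: {e, r, r^2, r^3, r^4, r^5, r^6, r^7}; {e, r^2, r^4, r^6, s, r^2s, r^4s, r^6s}; {e, r^2, r^4, r^6, rs, r^3s, r^5s, r^7s}.
So G has 3 subgroups of order 8.

3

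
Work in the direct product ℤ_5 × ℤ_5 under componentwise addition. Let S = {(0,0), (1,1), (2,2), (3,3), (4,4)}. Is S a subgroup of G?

Yes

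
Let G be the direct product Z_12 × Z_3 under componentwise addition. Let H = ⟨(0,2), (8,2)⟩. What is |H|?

|⟨(0,2)⟩| = 3 and |⟨(8,2)⟩| = 3, so |H| is a multiple of lcm(3, 3) = 3 and divides |G| = 36.
Closing under the operation: H = {(0,0), (0,1), (0,2), (4,0), (4,1), (4,2), (8,0), (8,1), (8,2)}, so |H| = 9.

9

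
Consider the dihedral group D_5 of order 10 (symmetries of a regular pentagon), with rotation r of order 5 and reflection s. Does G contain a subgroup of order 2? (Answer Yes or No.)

2 | 10. A subgroup of order 2 is {e, r^2s}.

Yes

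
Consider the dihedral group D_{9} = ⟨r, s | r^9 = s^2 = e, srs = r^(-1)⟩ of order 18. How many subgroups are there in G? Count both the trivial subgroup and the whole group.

16

|G| = 18, so by Lagrange every subgroup order divides 18. Divisors: 1, 2, 3, 6, 9, 18.
Subgroups by order — order 1: 1; order 2: 9; order 3: 1; order 6: 3; order 9: 1; order 18: 1.
Total: 1 + 9 + 1 + 3 + 1 + 1 = 16.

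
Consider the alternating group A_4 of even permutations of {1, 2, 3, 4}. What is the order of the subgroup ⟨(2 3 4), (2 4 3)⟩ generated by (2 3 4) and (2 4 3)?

3

|⟨(2 3 4)⟩| = 3 and |⟨(2 4 3)⟩| = 3, so |H| is a multiple of lcm(3, 3) = 3 and divides |G| = 12.
Closing under the operation: H = {e, (2 3 4), (2 4 3)}, so |H| = 3.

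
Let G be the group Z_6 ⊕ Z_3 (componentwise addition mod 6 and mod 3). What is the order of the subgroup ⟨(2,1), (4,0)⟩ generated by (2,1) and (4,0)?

9

|⟨(2,1)⟩| = 3 and |⟨(4,0)⟩| = 3, so |H| is a multiple of lcm(3, 3) = 3 and divides |G| = 18.
Closing under the operation: H = {(0,0), (0,1), (0,2), (2,0), (2,1), (2,2), (4,0), (4,1), (4,2)}, so |H| = 9.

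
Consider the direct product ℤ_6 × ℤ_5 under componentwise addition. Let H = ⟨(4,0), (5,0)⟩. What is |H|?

|⟨(4,0)⟩| = 3 and |⟨(5,0)⟩| = 6, so |H| is a multiple of lcm(3, 6) = 6 and divides |G| = 30.
Closing under the operation: H = {(0,0), (1,0), (2,0), (3,0), (4,0), (5,0)}, so |H| = 6.

6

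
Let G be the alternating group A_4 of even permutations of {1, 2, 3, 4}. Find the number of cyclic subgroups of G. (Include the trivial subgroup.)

A cyclic subgroup of order d is generated by each of its φ(d) elements of order d, so the cyclic subgroups of order d number (#elements of order d)/φ(d).
Cyclic subgroups by order — order 1: 1; order 2: 3; order 3: 4.
Total: 8.

8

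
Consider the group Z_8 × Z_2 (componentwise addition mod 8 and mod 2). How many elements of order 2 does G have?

3

An element (a,b) has order lcm(ord(a), ord(b)); count pairs with lcm equal to 2.
Enumerating gives 3 such elements.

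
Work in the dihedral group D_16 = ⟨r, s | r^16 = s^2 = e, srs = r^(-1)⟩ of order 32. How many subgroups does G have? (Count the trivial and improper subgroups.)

36

|G| = 32, so by Lagrange every subgroup order divides 32. Divisors: 1, 2, 4, 8, 16, 32.
Subgroups by order — order 1: 1; order 2: 17; order 4: 9; order 8: 5; order 16: 3; order 32: 1.
Total: 1 + 17 + 9 + 5 + 3 + 1 = 36.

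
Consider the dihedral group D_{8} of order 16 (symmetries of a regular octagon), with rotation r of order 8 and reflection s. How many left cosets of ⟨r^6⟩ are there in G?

4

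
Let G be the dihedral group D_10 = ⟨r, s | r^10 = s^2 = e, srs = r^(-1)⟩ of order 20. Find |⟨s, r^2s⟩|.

|⟨s⟩| = 2 and |⟨r^2s⟩| = 2, so |H| is a multiple of lcm(2, 2) = 2 and divides |G| = 20.
Closing under the operation: H = {e, r^2, r^4, r^6, r^8, s, r^2s, r^4s, r^6s, r^8s}, so |H| = 10.

10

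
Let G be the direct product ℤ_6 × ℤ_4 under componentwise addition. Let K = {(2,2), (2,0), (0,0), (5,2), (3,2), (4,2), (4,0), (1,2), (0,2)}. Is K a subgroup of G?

|K| = 9 does not divide |G| = 24, so by Lagrange K is not a subgroup.

No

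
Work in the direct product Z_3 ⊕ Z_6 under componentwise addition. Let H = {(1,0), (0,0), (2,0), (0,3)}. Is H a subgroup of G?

No

|H| = 4 does not divide |G| = 18, so by Lagrange H is not a subgroup.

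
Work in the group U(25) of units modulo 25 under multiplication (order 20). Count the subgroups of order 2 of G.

1

|G| = 20 and 2 | 20, so subgroups of order 2 are possible by Lagrange.
The subgroups of order 2 are: {1, 24}.
So G has 1 subgroup of order 2.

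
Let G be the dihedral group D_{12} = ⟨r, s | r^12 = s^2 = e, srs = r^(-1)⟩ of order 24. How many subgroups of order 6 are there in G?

|G| = 24 and 6 | 24, so subgroups of order 6 are possible by Lagrange.
The subgroups of order 6 are: {e, r^2, r^4, r^6, r^8, r^10}; {e, r^4, r^8, r^2s, r^6s, r^10s}; {e, r^4, r^8, r^3s, r^7s, r^11s}; {e, r^4, r^8, s, r^4s, r^8s}; … (5 in all).
So G has 5 subgroups of order 6.

5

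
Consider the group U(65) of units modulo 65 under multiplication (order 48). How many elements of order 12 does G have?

Enumerating element orders in G gives 24 elements of order 12.

24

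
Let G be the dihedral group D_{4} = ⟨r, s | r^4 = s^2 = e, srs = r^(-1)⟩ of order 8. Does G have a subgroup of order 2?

Yes

2 | 8. A subgroup of order 2 is {e, r^2}.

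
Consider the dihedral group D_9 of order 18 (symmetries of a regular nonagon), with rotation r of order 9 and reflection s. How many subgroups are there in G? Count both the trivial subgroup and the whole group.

|G| = 18, so by Lagrange every subgroup order divides 18. Divisors: 1, 2, 3, 6, 9, 18.
Subgroups by order — order 1: 1; order 2: 9; order 3: 1; order 6: 3; order 9: 1; order 18: 1.
Total: 1 + 9 + 1 + 3 + 1 + 1 = 16.

16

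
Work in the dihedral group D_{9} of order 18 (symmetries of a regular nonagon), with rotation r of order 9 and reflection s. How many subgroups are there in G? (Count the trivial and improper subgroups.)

|G| = 18, so by Lagrange every subgroup order divides 18. Divisors: 1, 2, 3, 6, 9, 18.
Subgroups by order — order 1: 1; order 2: 9; order 3: 1; order 6: 3; order 9: 1; order 18: 1.
Total: 1 + 9 + 1 + 3 + 1 + 1 = 16.

16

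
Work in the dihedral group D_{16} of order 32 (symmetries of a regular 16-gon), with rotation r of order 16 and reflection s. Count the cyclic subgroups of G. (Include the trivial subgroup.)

21

Group the elements of G by the cyclic subgroup they generate; each cyclic subgroup of order d accounts for φ(d) elements.
Cyclic subgroups by order — order 1: 1; order 2: 17; order 4: 1; order 8: 1; order 16: 1.
Total: 21.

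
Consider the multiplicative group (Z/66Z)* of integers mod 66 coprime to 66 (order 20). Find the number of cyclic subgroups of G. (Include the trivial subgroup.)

8

Group the elements of G by the cyclic subgroup they generate; each cyclic subgroup of order d accounts for φ(d) elements.
Cyclic subgroups by order — order 1: 1; order 2: 3; order 5: 1; order 10: 3.
Total: 8.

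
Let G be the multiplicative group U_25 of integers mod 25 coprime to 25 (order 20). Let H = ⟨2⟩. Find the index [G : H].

|⟨2⟩| = 20 and |G| = 20.
By Lagrange, [G : H] = |G|/|H| = 20/20 = 1.

1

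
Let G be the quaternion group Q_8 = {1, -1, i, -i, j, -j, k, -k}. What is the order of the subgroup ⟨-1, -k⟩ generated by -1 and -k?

|⟨-1⟩| = 2 and |⟨-k⟩| = 4, so |H| is a multiple of lcm(2, 4) = 4 and divides |G| = 8.
Closing under the operation: H = {1, -1, k, -k}, so |H| = 4.

4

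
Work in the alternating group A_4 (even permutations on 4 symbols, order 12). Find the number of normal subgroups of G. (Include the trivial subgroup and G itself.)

G has 10 subgroups. Checking conjugation-invariance by order — order 1: 1/1 normal; order 2: 0/3 normal; order 3: 0/4 normal; order 4: 1/1 normal; order 12: 1/1 normal.
Total normal subgroups: 3.

3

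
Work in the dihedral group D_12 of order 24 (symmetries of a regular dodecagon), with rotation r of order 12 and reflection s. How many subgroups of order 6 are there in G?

5

|G| = 24 and 6 | 24, so subgroups of order 6 are possible by Lagrange.
The subgroups of order 6 are: {e, r^2, r^4, r^6, r^8, r^10}; {e, r^4, r^8, r^2s, r^6s, r^10s}; {e, r^4, r^8, r^3s, r^7s, r^11s}; {e, r^4, r^8, s, r^4s, r^8s}; … (5 in all).
So G has 5 subgroups of order 6.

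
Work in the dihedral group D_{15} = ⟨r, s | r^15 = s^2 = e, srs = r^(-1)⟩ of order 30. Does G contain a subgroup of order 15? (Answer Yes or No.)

15 | 30. A subgroup of order 15 is {e, r, r^2, r^3, r^4, r^5, r^6, r^7, r^8, r^9, r^10, r^11, r^12, r^13, r^14}.

Yes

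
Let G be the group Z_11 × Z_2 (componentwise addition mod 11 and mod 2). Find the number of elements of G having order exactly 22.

10

An element (a,b) has order lcm(ord(a), ord(b)); count pairs with lcm equal to 22.
Enumerating gives 10 such elements.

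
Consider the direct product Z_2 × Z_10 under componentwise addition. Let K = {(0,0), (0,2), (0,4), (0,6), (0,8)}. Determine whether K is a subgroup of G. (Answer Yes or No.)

|K| = 5 divides |G| = 20, consistent with Lagrange.
K contains the identity, every element's inverse is in K, and K is closed under +: it is a subgroup.
In fact K = ⟨(0,2)⟩.

Yes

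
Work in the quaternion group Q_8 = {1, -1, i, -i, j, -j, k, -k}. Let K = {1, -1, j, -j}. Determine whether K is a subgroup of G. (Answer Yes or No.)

Yes

|K| = 4 divides |G| = 8, consistent with Lagrange.
K contains the identity, every element's inverse is in K, and K is closed under ·: it is a subgroup.
In fact K = ⟨j⟩.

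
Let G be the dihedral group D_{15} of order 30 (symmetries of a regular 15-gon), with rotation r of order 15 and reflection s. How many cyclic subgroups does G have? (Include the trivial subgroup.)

Group the elements of G by the cyclic subgroup they generate; each cyclic subgroup of order d accounts for φ(d) elements.
Cyclic subgroups by order — order 1: 1; order 2: 15; order 3: 1; order 5: 1; order 15: 1.
Total: 19.

19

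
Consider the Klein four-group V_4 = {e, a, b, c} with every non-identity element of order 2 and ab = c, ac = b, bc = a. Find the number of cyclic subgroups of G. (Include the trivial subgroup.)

4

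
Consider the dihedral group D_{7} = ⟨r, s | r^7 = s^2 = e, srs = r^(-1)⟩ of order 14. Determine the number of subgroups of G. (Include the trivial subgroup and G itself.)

10

|G| = 14, so by Lagrange every subgroup order divides 14. Divisors: 1, 2, 7, 14.
Subgroups by order — order 1: 1; order 2: 7; order 7: 1; order 14: 1.
Total: 1 + 7 + 1 + 1 = 10.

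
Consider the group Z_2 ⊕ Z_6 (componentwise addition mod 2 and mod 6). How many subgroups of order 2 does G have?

3

|G| = 12 and 2 | 12, so subgroups of order 2 are possible by Lagrange.
The subgroups of order 2 are: {(0,0), (0,3)}; {(0,0), (1,0)}; {(0,0), (1,3)}.
So G has 3 subgroups of order 2.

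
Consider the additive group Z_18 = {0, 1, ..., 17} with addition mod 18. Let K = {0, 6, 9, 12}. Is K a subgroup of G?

|K| = 4 does not divide |G| = 18, so by Lagrange K is not a subgroup.

No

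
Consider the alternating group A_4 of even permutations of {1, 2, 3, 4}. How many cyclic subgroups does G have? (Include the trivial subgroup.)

8

A cyclic subgroup of order d is generated by each of its φ(d) elements of order d, so the cyclic subgroups of order d number (#elements of order d)/φ(d).
Cyclic subgroups by order — order 1: 1; order 2: 3; order 3: 4.
Total: 8.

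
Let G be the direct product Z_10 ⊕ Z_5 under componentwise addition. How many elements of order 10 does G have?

24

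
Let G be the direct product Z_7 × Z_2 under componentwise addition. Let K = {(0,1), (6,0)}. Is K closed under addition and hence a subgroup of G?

No

The identity (0,0) ∉ K, so K is not a subgroup.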